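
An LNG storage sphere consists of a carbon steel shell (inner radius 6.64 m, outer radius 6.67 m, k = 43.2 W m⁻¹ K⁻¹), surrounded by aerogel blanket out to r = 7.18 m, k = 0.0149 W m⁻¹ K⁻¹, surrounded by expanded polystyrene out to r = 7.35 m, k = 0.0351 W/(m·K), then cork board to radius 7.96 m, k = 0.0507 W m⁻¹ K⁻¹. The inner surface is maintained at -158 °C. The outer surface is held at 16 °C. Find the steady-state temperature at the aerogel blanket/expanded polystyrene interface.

Treat each layer as a resistance in series:
  R_carbon steel = (1/6.64 − 1/6.67)/(4πk) = 6.774×10^-4/(4π·43.2) = 1.248×10^-6 K/W
  R_aerogel blanket = (1/6.67 − 1/7.18)/(4πk) = 0.01065/(4π·0.0149) = 0.05688 K/W
  R_expanded polystyrene = (1/7.18 − 1/7.35)/(4πk) = 0.003221/(4π·0.0351) = 0.007303 K/W
  R_cork board = (1/7.35 − 1/7.96)/(4πk) = 0.01043/(4π·0.0507) = 0.01636 K/W
ΣR = 1.248×10^-6 + 0.05688 + 0.007303 + 0.01636 = 0.08054 K/W
Q = ΔT/ΣR = (-158 °C − 16 °C)/0.08054 = -2160 W
From the inner boundary to the aerogel blanket/expanded polystyrene interface, ΣR_partial = 0.05688 K/W.
T_interface = T_in − Q·ΣR_partial = -158 °C − (-2160)(0.05688) = -35.1 °C

T = -35.1 °C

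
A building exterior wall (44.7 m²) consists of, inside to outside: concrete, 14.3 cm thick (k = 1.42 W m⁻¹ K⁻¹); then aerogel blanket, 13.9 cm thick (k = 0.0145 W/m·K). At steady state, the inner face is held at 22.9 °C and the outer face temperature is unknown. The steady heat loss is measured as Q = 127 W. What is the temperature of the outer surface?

Series resistances:
  R_concrete = L/(kA) = 0.143/(1.42·44.7) = 0.002253 K/W
  R_aerogel blanket = L/(kA) = 0.139/(0.0145·44.7) = 0.2145 K/W
ΣR = 0.2167 K/W
ΔT = Q·ΣR = 127 × 0.2167 = 27.52 K
Heat flows outward, so T_out = T_in − ΔT = 22.9 − 27.52 = -4.62 °C

T_out = -4.62 °C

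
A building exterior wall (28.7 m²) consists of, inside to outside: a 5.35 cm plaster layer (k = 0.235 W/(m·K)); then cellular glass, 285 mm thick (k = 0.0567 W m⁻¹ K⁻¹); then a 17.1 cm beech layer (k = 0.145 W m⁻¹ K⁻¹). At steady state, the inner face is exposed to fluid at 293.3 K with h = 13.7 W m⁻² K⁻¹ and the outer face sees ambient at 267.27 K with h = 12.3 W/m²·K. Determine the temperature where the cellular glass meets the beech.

T = 272.25 K

Series thermal resistances, inner to outer:
  R_conv,in = 1/(hA) = 1/(13.7·28.7) = 0.002543 K/W
  R_plaster = L/(kA) = 0.0535/(0.235·28.7) = 0.007932 K/W
  R_cellular glass = L/(kA) = 0.285/(0.0567·28.7) = 0.1751 K/W
  R_beech = L/(kA) = 0.171/(0.145·28.7) = 0.04109 K/W
  R_conv,out = 1/(hA) = 1/(12.3·28.7) = 0.002833 K/W
ΣR = 0.002543 + 0.007932 + 0.1751 + 0.04109 + 0.002833 = 0.2295 K/W
Q = ΔT/ΣR = (293.3 K − 267.27 K)/0.2295 = 113.4 W
From the inner boundary to the cellular glass/beech interface, ΣR_partial = 0.1856 K/W.
T_interface = T_in − Q·ΣR_partial = 293.3 K − (113.4)(0.1856) = 272.25 K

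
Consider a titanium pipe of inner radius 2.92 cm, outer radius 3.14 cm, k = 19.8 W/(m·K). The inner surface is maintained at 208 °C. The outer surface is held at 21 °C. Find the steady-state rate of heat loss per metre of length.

Q' = 2πk·ΔT/ln(r₂/r₁) = 2π × 19.8 × 187 / ln(0.0314/0.0292) = 3.20×10^5 W/m

Q' = 320 kW/m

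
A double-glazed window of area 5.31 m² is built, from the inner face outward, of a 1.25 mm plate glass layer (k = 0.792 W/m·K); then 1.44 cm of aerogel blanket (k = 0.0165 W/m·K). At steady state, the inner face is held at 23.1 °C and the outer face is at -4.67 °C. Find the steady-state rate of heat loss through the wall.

Treat each layer as a resistance in series:
  R_plate glass = L/(kA) = 0.00125/(0.792·5.31) = 2.972×10^-4 K/W
  R_aerogel blanket = L/(kA) = 0.0144/(0.0165·5.31) = 0.1644 K/W
ΣR = 2.972×10^-4 + 0.1644 = 0.1647 K/W
Q = ΔT/ΣR = (23.1 °C − -4.67 °C)/0.1647 = 169 W

Q = 169 W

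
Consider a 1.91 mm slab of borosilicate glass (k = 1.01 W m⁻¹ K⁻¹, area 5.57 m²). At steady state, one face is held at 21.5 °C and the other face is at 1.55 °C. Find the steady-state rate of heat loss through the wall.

Q = 58.8 kW

Q = kA·ΔT/L = 1.01 × 5.57 × |21.5 °C − 1.55 °C| / 0.00191 = 58800 W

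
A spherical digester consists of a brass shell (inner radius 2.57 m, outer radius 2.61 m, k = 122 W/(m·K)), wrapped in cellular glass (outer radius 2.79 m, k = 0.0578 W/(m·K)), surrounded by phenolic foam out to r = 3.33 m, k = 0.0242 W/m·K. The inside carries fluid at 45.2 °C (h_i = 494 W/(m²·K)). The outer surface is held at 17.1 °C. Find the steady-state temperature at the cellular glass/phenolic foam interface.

Resistance network (inner→outer):
  R_conv,in = 1/(4πr²h) = 1/(4π·2.57²·494) = 2.439×10^-5 K/W
  R_brass = (1/2.57 − 1/2.61)/(4πk) = 0.005963/(4π·122) = 3.890×10^-6 K/W
  R_cellular glass = (1/2.61 − 1/2.79)/(4πk) = 0.02472/(4π·0.0578) = 0.03403 K/W
  R_phenolic foam = (1/2.79 − 1/3.33)/(4πk) = 0.05812/(4π·0.0242) = 0.1911 K/W
ΣR = 2.439×10^-5 + 3.890×10^-6 + 0.03403 + 0.1911 = 0.2252 K/W
Q = ΔT/ΣR = (45.2 °C − 17.1 °C)/0.2252 = 124.8 W
From the inner boundary to the cellular glass/phenolic foam interface, ΣR_partial = 0.03406 K/W.
T_interface = T_in − Q·ΣR_partial = 45.2 °C − (124.8)(0.03406) = 40.9 °C

T = 40.9 °C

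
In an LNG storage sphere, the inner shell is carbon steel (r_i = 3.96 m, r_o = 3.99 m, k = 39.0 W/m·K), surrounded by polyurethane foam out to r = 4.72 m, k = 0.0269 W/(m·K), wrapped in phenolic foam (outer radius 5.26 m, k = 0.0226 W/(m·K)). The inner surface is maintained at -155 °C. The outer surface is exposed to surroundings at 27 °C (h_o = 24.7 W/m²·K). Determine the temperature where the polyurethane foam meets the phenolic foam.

Treat each layer as a resistance in series:
  R_carbon steel = (1/3.96 − 1/3.99)/(4πk) = 0.001899/(4π·39.0) = 3.874×10^-6 K/W
  R_polyurethane foam = (1/3.99 − 1/4.72)/(4πk) = 0.03876/(4π·0.0269) = 0.1147 K/W
  R_phenolic foam = (1/4.72 − 1/5.26)/(4πk) = 0.02175/(4π·0.0226) = 0.07659 K/W
  R_conv,out = 1/(4πr²h) = 1/(4π·5.26²·24.7) = 1.164×10^-4 K/W
ΣR = 3.874×10^-6 + 0.1147 + 0.07659 + 1.164×10^-4 = 0.1914 K/W
Q = ΔT/ΣR = (-155 °C − 27 °C)/0.1914 = -950.9 W
From the inner boundary to the polyurethane foam/phenolic foam interface, ΣR_partial = 0.1147 K/W.
T_interface = T_in − Q·ΣR_partial = -155 °C − (-950.9)(0.1147) = -45.9 °C

T = -45.9 °C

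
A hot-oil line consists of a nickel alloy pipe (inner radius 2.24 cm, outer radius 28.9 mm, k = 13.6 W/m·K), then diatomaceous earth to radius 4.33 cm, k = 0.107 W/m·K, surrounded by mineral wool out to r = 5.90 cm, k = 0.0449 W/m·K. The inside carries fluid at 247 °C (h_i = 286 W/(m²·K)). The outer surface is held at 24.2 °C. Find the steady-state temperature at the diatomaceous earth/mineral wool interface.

T = 166 °C

Treat each layer as a resistance in series:
  R'_conv,in = 1/(2πr h) = 1/(2π·0.0224·286) = 0.02484 m·K/W
  R'_nickel alloy = ln(0.0289/0.0224)/(2πk) = 0.2548/(2π·13.6) = 0.002982 m·K/W
  R'_diatomaceous earth = ln(0.0433/0.0289)/(2πk) = 0.4043/(2π·0.107) = 0.6014 m·K/W
  R'_mineral wool = ln(0.0590/0.0433)/(2πk) = 0.3094/(2π·0.0449) = 1.097 m·K/W
ΣR = 0.02484 + 0.002982 + 0.6014 + 1.097 = 1.726 m·K/W
Q' = ΔT/ΣR = (247 °C − 24.2 °C)/1.726 = 129.1 W/m
From the inner boundary to the diatomaceous earth/mineral wool interface, ΣR_partial = 0.6292 m·K/W.
T_interface = T_in − Q'·ΣR_partial = 247 °C − (129.1)(0.6292) = 166 °C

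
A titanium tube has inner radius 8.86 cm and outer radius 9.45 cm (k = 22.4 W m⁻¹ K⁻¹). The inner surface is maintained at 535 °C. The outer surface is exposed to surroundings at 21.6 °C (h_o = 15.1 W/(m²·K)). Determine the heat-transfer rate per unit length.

Series thermal resistances, inner to outer:
  R'_titanium = ln(0.0945/0.0886)/(2πk) = 0.06447/(2π·22.4) = 4.581×10^-4 m·K/W
  R'_conv,out = 1/(2πr h) = 1/(2π·0.0945·15.1) = 0.1115 m·K/W
ΣR = 4.581×10^-4 + 0.1115 = 0.1120 m·K/W
Q' = ΔT/ΣR = (535 °C − 21.6 °C)/0.1120 = 4580 W/m

Q' = 4580 W/m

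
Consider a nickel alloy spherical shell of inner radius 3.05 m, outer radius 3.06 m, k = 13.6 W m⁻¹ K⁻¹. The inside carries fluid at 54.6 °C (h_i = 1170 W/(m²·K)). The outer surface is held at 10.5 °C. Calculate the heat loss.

Treat each layer as a resistance in series:
  R_conv,in = 1/(4πr²h) = 1/(4π·3.05²·1170) = 7.311×10^-6 K/W
  R_nickel alloy = (1/3.05 − 1/3.06)/(4πk) = 0.001071/(4π·13.6) = 6.269×10^-6 K/W
ΣR = 7.311×10^-6 + 6.269×10^-6 = 1.358×10^-5 K/W
Q = ΔT/ΣR = (54.6 °C − 10.5 °C)/1.358×10^-5 = 3.25×10^6 W

Q = 3250 kW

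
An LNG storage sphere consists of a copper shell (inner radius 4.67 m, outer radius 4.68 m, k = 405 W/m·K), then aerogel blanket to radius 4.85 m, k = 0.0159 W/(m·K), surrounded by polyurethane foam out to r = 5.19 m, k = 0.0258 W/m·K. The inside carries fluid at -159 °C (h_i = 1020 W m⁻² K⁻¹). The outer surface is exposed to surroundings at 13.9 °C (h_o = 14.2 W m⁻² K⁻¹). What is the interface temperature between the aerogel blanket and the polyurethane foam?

T = -77.3 °C

Treat each layer as a resistance in series:
  R_conv,in = 1/(4πr²h) = 1/(4π·4.67²·1020) = 3.577×10^-6 K/W
  R_copper = (1/4.67 − 1/4.68)/(4πk) = 4.575×10^-4/(4π·405) = 8.990×10^-8 K/W
  R_aerogel blanket = (1/4.68 − 1/4.85)/(4πk) = 0.007490/(4π·0.0159) = 0.03748 K/W
  R_polyurethane foam = (1/4.85 − 1/5.19)/(4πk) = 0.01351/(4π·0.0258) = 0.04166 K/W
  R_conv,out = 1/(4πr²h) = 1/(4π·5.19²·14.2) = 2.080×10^-4 K/W
ΣR = 3.577×10^-6 + 8.990×10^-8 + 0.03748 + 0.04166 + 2.080×10^-4 = 0.07935 K/W
Q = ΔT/ΣR = (-159 °C − 13.9 °C)/0.07935 = -2179 W
From the inner boundary to the aerogel blanket/polyurethane foam interface, ΣR_partial = 0.03748 K/W.
T_interface = T_in − Q·ΣR_partial = -159 °C − (-2179)(0.03748) = -77.3 °C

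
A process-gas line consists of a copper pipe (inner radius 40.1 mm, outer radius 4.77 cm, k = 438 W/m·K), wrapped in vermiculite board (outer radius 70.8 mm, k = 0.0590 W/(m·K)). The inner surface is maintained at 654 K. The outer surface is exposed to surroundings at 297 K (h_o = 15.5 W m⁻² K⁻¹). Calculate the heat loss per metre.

Q' = 295 W/m

Treat each layer as a resistance in series:
  R'_copper = ln(0.0477/0.0401)/(2πk) = 0.1736/(2π·438) = 6.306×10^-5 m·K/W
  R'_vermiculite board = ln(0.0708/0.0477)/(2πk) = 0.3949/(2π·0.0590) = 1.065 m·K/W
  R'_conv,out = 1/(2πr h) = 1/(2π·0.0708·15.5) = 0.1450 m·K/W
ΣR = 6.306×10^-5 + 1.065 + 0.1450 = 1.210 m·K/W
Q' = ΔT/ΣR = (654 K − 297 K)/1.210 = 295 W/m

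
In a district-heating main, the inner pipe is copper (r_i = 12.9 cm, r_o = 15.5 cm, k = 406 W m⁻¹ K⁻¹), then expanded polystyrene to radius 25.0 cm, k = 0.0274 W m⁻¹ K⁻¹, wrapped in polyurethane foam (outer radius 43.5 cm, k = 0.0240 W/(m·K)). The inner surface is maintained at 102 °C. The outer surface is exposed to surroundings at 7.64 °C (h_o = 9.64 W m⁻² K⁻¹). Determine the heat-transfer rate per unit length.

Resistance network (inner→outer):
  R'_copper = ln(0.155/0.129)/(2πk) = 0.1836/(2π·406) = 7.198×10^-5 m·K/W
  R'_expanded polystyrene = ln(0.250/0.155)/(2πk) = 0.4780/(2π·0.0274) = 2.777 m·K/W
  R'_polyurethane foam = ln(0.435/0.250)/(2πk) = 0.5539/(2π·0.0240) = 3.673 m·K/W
  R'_conv,out = 1/(2πr h) = 1/(2π·0.435·9.64) = 0.03795 m·K/W
ΣR = 7.198×10^-5 + 2.777 + 3.673 + 0.03795 = 6.488 m·K/W
Q' = ΔT/ΣR = (102 °C − 7.64 °C)/6.488 = 14.5 W/m

Q' = 14.5 W/m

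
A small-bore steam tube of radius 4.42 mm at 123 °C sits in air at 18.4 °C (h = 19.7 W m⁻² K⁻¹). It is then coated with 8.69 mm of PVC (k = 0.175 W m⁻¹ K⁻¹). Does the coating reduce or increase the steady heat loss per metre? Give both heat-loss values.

increases: 57.2 → 65.2 W/m

Critical radius for a cylinder: r_cr = k/h = 0.00888 m = 0.888 cm.
Outer radius after coating: r₂ = 0.00442 + 0.00869 = 0.01311 m.
r₁ < r_cr < r₂: heat loss rises to a maximum at r_cr then falls. Whether the coating helps depends on whether Q(r₂) has dropped back below Q(r₁).
Bare: R = 1/(2πr₁h) = 1.828 m·K/W; Q = 104.6/1.828 = 57.2 W/m.
Coated: R = R_cond + R_conv = 1.605 m·K/W; Q = 104.6/1.605 = 65.2 W/m.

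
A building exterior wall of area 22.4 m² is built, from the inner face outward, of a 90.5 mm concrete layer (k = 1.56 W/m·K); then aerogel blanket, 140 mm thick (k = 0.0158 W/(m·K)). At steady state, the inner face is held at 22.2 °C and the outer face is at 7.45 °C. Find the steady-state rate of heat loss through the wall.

Q = 37.0 W

Resistance network (inner→outer):
  R_concrete = L/(kA) = 0.0905/(1.56·22.4) = 0.002590 K/W
  R_aerogel blanket = L/(kA) = 0.140/(0.0158·22.4) = 0.3956 K/W
ΣR = 0.002590 + 0.3956 = 0.3982 K/W
Q = ΔT/ΣR = (22.2 °C − 7.45 °C)/0.3982 = 37.0 W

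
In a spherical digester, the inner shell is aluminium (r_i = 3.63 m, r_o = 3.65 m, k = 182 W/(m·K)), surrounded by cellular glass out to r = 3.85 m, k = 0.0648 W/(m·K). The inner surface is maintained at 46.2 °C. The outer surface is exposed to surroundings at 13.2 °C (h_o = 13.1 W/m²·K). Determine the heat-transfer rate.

Resistance network (inner→outer):
  R_aluminium = (1/3.63 − 1/3.65)/(4πk) = 0.001509/(4π·182) = 6.600×10^-7 K/W
  R_cellular glass = (1/3.65 − 1/3.85)/(4πk) = 0.01423/(4π·0.0648) = 0.01748 K/W
  R_conv,out = 1/(4πr²h) = 1/(4π·3.85²·13.1) = 4.098×10^-4 K/W
ΣR = 6.600×10^-7 + 0.01748 + 4.098×10^-4 = 0.01789 K/W
Q = ΔT/ΣR = (46.2 °C − 13.2 °C)/0.01789 = 1840 W

Q = 1840 W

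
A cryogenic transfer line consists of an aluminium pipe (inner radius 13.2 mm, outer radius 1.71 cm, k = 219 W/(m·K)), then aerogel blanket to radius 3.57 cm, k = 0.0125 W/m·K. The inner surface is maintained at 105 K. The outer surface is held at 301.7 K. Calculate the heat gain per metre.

Q' = 21.0 W/m

Treat each layer as a resistance in series:
  R'_aluminium = ln(0.0171/0.0132)/(2πk) = 0.2589/(2π·219) = 1.881×10^-4 m·K/W
  R'_aerogel blanket = ln(0.0357/0.0171)/(2πk) = 0.7361/(2π·0.0125) = 9.372 m·K/W
ΣR = 1.881×10^-4 + 9.372 = 9.372 m·K/W
Q' = ΔT/ΣR = (105 K − 301.7 K)/9.372 = -21.0 W/m
(Negative Q' ⇒ heat flows inward; heat gain = 21.0 W/m.)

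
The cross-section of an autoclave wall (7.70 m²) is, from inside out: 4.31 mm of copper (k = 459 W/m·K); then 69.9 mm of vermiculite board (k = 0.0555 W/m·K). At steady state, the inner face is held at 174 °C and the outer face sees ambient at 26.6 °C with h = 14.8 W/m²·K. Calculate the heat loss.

Treat each layer as a resistance in series:
  R_copper = L/(kA) = 0.00431/(459·7.70) = 1.219×10^-6 K/W
  R_vermiculite board = L/(kA) = 0.0699/(0.0555·7.70) = 0.1636 K/W
  R_conv,out = 1/(hA) = 1/(14.8·7.70) = 0.008775 K/W
ΣR = 1.219×10^-6 + 0.1636 + 0.008775 = 0.1724 K/W
Q = ΔT/ΣR = (174 °C − 26.6 °C)/0.1724 = 855 W

Q = 855 W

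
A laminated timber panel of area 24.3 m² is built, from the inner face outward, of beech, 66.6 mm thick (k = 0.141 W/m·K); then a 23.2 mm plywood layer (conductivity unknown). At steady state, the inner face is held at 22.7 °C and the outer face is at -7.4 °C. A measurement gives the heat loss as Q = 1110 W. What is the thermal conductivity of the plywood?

k = 0.124 W/m·K

ΣR = ΔT/Q = |22.7 − -7.4|/1110 = 0.02712 K/W
Known resistances:
  R_beech = L/(kA) = 0.0666/(0.141·24.3) = 0.01944 K/W
R_plywood = ΣR − ΣR_known = 0.02712 − 0.01944 = 0.007680 K/W
L/(kA) = 0.007680 ⇒ k = 0.0232/(0.007680·24.3) = 0.124 W/m·K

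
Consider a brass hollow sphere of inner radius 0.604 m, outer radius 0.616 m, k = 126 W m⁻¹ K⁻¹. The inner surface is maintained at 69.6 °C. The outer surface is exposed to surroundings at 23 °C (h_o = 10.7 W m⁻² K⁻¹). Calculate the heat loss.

Q = 2380 W

Series thermal resistances, inner to outer:
  R_brass = (1/0.604 − 1/0.616)/(4πk) = 0.03225/(4π·126) = 2.037×10^-5 K/W
  R_conv,out = 1/(4πr²h) = 1/(4π·0.616²·10.7) = 0.01960 K/W
ΣR = 2.037×10^-5 + 0.01960 = 0.01962 K/W
Q = ΔT/ΣR = (69.6 °C − 23 °C)/0.01962 = 2380 W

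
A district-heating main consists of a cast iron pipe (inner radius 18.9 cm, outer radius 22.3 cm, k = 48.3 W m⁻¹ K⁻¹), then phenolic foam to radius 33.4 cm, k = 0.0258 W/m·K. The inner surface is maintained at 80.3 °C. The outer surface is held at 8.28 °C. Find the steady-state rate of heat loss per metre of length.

Treat each layer as a resistance in series:
  R'_cast iron = ln(0.223/0.189)/(2πk) = 0.1654/(2π·48.3) = 5.451×10^-4 m·K/W
  R'_phenolic foam = ln(0.334/0.223)/(2πk) = 0.4040/(2π·0.0258) = 2.492 m·K/W
ΣR = 5.451×10^-4 + 2.492 = 2.493 m·K/W
Q' = ΔT/ΣR = (80.3 °C − 8.28 °C)/2.493 = 28.9 W/m

Q' = 28.9 W/m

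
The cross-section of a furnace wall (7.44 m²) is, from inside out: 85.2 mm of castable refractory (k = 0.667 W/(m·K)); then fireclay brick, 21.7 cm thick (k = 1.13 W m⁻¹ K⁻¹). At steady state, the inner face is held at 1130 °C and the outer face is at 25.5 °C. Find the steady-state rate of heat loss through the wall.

Q = 25700 W

Series thermal resistances, inner to outer:
  R_castable refractory = L/(kA) = 0.0852/(0.667·7.44) = 0.01717 K/W
  R_fireclay brick = L/(kA) = 0.217/(1.13·7.44) = 0.02581 K/W
ΣR = 0.01717 + 0.02581 = 0.04298 K/W
Q = ΔT/ΣR = (1130 °C − 25.5 °C)/0.04298 = 25700 W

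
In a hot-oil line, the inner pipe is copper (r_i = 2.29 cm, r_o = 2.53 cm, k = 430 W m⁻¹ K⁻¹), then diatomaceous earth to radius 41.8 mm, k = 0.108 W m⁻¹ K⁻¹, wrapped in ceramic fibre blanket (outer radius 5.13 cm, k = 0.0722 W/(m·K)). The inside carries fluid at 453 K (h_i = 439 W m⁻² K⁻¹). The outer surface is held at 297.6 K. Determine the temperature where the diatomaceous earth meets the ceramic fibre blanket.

Series thermal resistances, inner to outer:
  R'_conv,in = 1/(2πr h) = 1/(2π·0.0229·439) = 0.01583 m·K/W
  R'_copper = ln(0.0253/0.0229)/(2πk) = 0.09967/(2π·430) = 3.689×10^-5 m·K/W
  R'_diatomaceous earth = ln(0.0418/0.0253)/(2πk) = 0.5021/(2π·0.108) = 0.7399 m·K/W
  R'_ceramic fibre blanket = ln(0.0513/0.0418)/(2πk) = 0.2048/(2π·0.0722) = 0.4514 m·K/W
ΣR = 0.01583 + 3.689×10^-5 + 0.7399 + 0.4514 = 1.207 m·K/W
Q' = ΔT/ΣR = (453 K − 297.6 K)/1.207 = 128.7 W/m
From the inner boundary to the diatomaceous earth/ceramic fibre blanket interface, ΣR_partial = 0.7558 m·K/W.
T_interface = T_in − Q'·ΣR_partial = 453 K − (128.7)(0.7558) = 355.7 K

T = 355.7 K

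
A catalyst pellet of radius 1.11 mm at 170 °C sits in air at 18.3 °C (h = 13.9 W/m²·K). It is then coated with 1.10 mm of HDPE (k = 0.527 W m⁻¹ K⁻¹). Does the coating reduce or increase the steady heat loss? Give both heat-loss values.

increases: 0.0326 → 0.122 W

Critical radius for a sphere: r_cr = 2k/h = 0.0758 m = 7.58 cm.
Outer radius after coating: r₂ = 0.00111 + 0.00110 = 0.00221 m.
Since r₁ < r_cr and r₂ ≤ r_cr, the coating moves toward the maximum at r_cr — heat loss rises.
Bare: R = 1/(4πr₁²h) = 4647 K/W; Q = 151.7/4647 = 0.0326 W.
Coated: R = R_cond + R_conv = 1240 K/W; Q = 151.7/1240 = 0.122 W.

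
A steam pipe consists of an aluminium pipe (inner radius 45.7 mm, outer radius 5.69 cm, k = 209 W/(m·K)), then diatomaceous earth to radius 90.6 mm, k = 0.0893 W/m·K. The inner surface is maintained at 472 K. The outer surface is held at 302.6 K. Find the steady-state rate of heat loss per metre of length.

Resistance network (inner→outer):
  R'_aluminium = ln(0.0569/0.0457)/(2πk) = 0.2192/(2π·209) = 1.669×10^-4 m·K/W
  R'_diatomaceous earth = ln(0.0906/0.0569)/(2πk) = 0.4652/(2π·0.0893) = 0.8290 m·K/W
ΣR = 1.669×10^-4 + 0.8290 = 0.8292 m·K/W
Q' = ΔT/ΣR = (472 K − 302.6 K)/0.8292 = 204 W/m

Q' = 204 W/m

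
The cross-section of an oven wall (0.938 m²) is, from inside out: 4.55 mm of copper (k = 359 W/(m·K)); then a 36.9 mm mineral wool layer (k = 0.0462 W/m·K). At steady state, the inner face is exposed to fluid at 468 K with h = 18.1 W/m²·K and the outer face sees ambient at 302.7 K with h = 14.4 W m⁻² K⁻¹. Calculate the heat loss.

Treat each layer as a resistance in series:
  R_conv,in = 1/(hA) = 1/(18.1·0.938) = 0.05890 K/W
  R_copper = L/(kA) = 0.00455/(359·0.938) = 1.351×10^-5 K/W
  R_mineral wool = L/(kA) = 0.0369/(0.0462·0.938) = 0.8515 K/W
  R_conv,out = 1/(hA) = 1/(14.4·0.938) = 0.07403 K/W
ΣR = 0.05890 + 1.351×10^-5 + 0.8515 + 0.07403 = 0.9844 K/W
Q = ΔT/ΣR = (468 K − 302.7 K)/0.9844 = 168 W

Q = 168 W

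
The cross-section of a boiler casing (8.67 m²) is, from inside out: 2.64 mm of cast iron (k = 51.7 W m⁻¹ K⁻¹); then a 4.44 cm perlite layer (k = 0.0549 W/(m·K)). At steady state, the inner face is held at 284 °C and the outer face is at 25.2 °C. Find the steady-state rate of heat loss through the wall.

Q = 2.77 kW

Resistance network (inner→outer):
  R_cast iron = L/(kA) = 0.00264/(51.7·8.67) = 5.890×10^-6 K/W
  R_perlite = L/(kA) = 0.0444/(0.0549·8.67) = 0.09328 K/W
ΣR = 5.890×10^-6 + 0.09328 = 0.09329 K/W
Q = ΔT/ΣR = (284 °C − 25.2 °C)/0.09329 = 2770 W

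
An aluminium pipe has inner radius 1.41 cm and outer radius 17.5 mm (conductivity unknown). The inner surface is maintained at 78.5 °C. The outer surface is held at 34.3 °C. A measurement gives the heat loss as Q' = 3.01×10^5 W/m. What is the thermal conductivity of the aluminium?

ΣR = ΔT/Q' = |78.5 − 34.3|/3.01×10^5 = 1.468×10^-4 m·K/W
ln(r₂/r₁)/(2πk) = 1.468×10^-4 ⇒ k = 0.2160/(2π·1.468×10^-4) = 234 W/m·K

k = 234 W/m·K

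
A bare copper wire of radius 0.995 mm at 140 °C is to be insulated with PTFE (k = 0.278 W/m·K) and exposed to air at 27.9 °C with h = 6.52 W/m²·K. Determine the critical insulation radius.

For a cylinder, r_cr = k_ins/h = 0.278/6.52 = 0.0426 m = 4.26 cm

r_cr = 4.26 cm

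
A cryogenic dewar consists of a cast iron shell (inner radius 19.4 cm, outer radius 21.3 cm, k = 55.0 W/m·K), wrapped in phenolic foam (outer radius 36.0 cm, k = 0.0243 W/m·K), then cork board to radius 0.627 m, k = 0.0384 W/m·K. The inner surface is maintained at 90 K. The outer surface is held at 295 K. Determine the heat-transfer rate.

Q = 23.5 W

Treat each layer as a resistance in series:
  R_cast iron = (1/0.194 − 1/0.213)/(4πk) = 0.4598/(4π·55.0) = 6.653×10^-4 K/W
  R_phenolic foam = (1/0.213 − 1/0.360)/(4πk) = 1.917/(4π·0.0243) = 6.278 K/W
  R_cork board = (1/0.360 − 1/0.627)/(4πk) = 1.183/(4π·0.0384) = 2.451 K/W
ΣR = 6.653×10^-4 + 6.278 + 2.451 = 8.730 K/W
Q = ΔT/ΣR = (90 K − 295 K)/8.730 = -23.5 W
(Negative Q ⇒ heat flows inward; heat gain = 23.5 W.)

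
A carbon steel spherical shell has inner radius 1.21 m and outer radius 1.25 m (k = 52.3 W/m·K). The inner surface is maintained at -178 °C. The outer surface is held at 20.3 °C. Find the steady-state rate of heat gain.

Q = 4πk·ΔT/(1/r₁ − 1/r₂) = 4π × 52.3 × 198.3 / (1/1.21 − 1/1.25) = 4.93×10^6 W

Q = 4.93×10^6 W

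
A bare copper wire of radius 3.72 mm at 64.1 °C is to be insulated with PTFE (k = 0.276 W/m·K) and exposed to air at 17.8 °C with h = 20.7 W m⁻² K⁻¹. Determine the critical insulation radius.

For a cylinder, r_cr = k_ins/h = 0.276/20.7 = 0.0133 m = 1.33 cm

r_cr = 1.33 cm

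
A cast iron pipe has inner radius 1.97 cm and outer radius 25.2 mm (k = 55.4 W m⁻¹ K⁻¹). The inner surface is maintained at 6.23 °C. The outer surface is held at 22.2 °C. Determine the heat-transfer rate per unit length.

Q' = 22.6 kW/m

Q' = 2πk·ΔT/ln(r₂/r₁) = 2π × 55.4 × 15.97 / ln(0.0252/0.0197) = 22600 W/m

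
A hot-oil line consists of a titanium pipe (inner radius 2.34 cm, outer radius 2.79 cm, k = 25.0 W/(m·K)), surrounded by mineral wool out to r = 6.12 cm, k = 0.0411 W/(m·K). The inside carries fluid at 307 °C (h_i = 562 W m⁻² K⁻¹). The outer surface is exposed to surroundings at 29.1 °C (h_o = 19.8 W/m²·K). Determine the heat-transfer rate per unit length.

Q' = 87.2 W/m

Resistance network (inner→outer):
  R'_conv,in = 1/(2πr h) = 1/(2π·0.0234·562) = 0.01210 m·K/W
  R'_titanium = ln(0.0279/0.0234)/(2πk) = 0.1759/(2π·25.0) = 0.001120 m·K/W
  R'_mineral wool = ln(0.0612/0.0279)/(2πk) = 0.7855/(2π·0.0411) = 3.042 m·K/W
  R'_conv,out = 1/(2πr h) = 1/(2π·0.0612·19.8) = 0.1313 m·K/W
ΣR = 0.01210 + 0.001120 + 3.042 + 0.1313 = 3.187 m·K/W
Q' = ΔT/ΣR = (307 °C − 29.1 °C)/3.187 = 87.2 W/m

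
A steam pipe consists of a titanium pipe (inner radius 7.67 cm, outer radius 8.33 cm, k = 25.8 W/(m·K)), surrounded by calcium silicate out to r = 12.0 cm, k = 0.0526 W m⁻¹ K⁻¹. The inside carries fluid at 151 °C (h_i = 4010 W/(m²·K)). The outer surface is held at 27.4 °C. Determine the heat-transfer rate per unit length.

Resistance network (inner→outer):
  R'_conv,in = 1/(2πr h) = 1/(2π·0.0767·4010) = 5.175×10^-4 m·K/W
  R'_titanium = ln(0.0833/0.0767)/(2πk) = 0.08255/(2π·25.8) = 5.092×10^-4 m·K/W
  R'_calcium silicate = ln(0.120/0.0833)/(2πk) = 0.3650/(2π·0.0526) = 1.105 m·K/W
ΣR = 5.175×10^-4 + 5.092×10^-4 + 1.105 = 1.106 m·K/W
Q' = ΔT/ΣR = (151 °C − 27.4 °C)/1.106 = 112 W/m

Q' = 112 W/m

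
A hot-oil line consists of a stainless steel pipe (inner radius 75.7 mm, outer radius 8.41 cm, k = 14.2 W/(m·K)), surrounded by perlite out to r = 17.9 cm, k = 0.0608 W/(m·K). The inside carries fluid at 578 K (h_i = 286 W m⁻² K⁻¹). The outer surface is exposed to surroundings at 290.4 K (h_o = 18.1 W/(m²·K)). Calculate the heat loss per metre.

Resistance network (inner→outer):
  R'_conv,in = 1/(2πr h) = 1/(2π·0.0757·286) = 0.007351 m·K/W
  R'_stainless steel = ln(0.0841/0.0757)/(2πk) = 0.1052/(2π·14.2) = 0.001179 m·K/W
  R'_perlite = ln(0.179/0.0841)/(2πk) = 0.7554/(2π·0.0608) = 1.977 m·K/W
  R'_conv,out = 1/(2πr h) = 1/(2π·0.179·18.1) = 0.04912 m·K/W
ΣR = 0.007351 + 0.001179 + 1.977 + 0.04912 = 2.035 m·K/W
Q' = ΔT/ΣR = (578 K − 290.4 K)/2.035 = 141 W/m

Q' = 141 W/m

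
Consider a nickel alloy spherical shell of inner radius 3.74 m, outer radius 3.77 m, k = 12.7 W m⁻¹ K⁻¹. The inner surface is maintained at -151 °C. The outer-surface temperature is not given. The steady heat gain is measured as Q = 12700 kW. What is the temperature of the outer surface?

T_out = 18.3 °C

Series resistances:
  R_nickel alloy = (1/3.74 − 1/3.77)/(4πk) = 0.002128/(4π·12.7) = 1.333×10^-5 K/W
ΣR = 1.333×10^-5 K/W
ΔT = Q·ΣR = 1.27×10^7 × 1.333×10^-5 = 169.3 K
Heat flows inward, so T_out = T_in + ΔT = -151 + 169.3 = 18.3 °C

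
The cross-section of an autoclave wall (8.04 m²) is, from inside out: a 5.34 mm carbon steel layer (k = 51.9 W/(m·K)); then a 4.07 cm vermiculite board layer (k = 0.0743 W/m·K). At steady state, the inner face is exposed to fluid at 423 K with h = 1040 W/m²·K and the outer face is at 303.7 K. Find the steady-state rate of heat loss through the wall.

Q = 1750 W

Treat each layer as a resistance in series:
  R_conv,in = 1/(hA) = 1/(1040·8.04) = 1.196×10^-4 K/W
  R_carbon steel = L/(kA) = 0.00534/(51.9·8.04) = 1.280×10^-5 K/W
  R_vermiculite board = L/(kA) = 0.0407/(0.0743·8.04) = 0.06813 K/W
ΣR = 1.196×10^-4 + 1.280×10^-5 + 0.06813 = 0.06826 K/W
Q = ΔT/ΣR = (423 K − 303.7 K)/0.06826 = 1750 W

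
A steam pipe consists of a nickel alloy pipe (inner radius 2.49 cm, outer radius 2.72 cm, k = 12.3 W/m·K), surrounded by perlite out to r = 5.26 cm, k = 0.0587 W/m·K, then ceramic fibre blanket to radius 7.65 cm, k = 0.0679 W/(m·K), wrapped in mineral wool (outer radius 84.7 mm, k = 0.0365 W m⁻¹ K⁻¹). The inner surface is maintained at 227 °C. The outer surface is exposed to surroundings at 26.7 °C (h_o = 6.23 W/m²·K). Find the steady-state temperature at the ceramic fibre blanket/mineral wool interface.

T = 70.5 °C

Resistance network (inner→outer):
  R'_nickel alloy = ln(0.0272/0.0249)/(2πk) = 0.08835/(2π·12.3) = 0.001143 m·K/W
  R'_perlite = ln(0.0526/0.0272)/(2πk) = 0.6595/(2π·0.0587) = 1.788 m·K/W
  R'_ceramic fibre blanket = ln(0.0765/0.0526)/(2πk) = 0.3746/(2π·0.0679) = 0.8780 m·K/W
  R'_mineral wool = ln(0.0847/0.0765)/(2πk) = 0.1018/(2π·0.0365) = 0.4440 m·K/W
  R'_conv,out = 1/(2πr h) = 1/(2π·0.0847·6.23) = 0.3016 m·K/W
ΣR = 0.001143 + 1.788 + 0.8780 + 0.4440 + 0.3016 = 3.413 m·K/W
Q' = ΔT/ΣR = (227 °C − 26.7 °C)/3.413 = 58.69 W/m
From the inner boundary to the ceramic fibre blanket/mineral wool interface, ΣR_partial = 2.667 m·K/W.
T_interface = T_in − Q'·ΣR_partial = 227 °C − (58.69)(2.667) = 70.5 °C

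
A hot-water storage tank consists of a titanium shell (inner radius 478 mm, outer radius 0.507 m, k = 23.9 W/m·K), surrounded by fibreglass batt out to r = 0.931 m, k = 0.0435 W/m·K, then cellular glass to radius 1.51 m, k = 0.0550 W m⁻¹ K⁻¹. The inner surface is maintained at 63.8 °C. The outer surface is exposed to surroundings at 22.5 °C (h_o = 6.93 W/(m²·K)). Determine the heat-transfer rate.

Series thermal resistances, inner to outer:
  R_titanium = (1/0.478 − 1/0.507)/(4πk) = 0.1197/(4π·23.9) = 3.984×10^-4 K/W
  R_fibreglass batt = (1/0.507 − 1/0.931)/(4πk) = 0.8983/(4π·0.0435) = 1.643 K/W
  R_cellular glass = (1/0.931 − 1/1.51)/(4πk) = 0.4119/(4π·0.0550) = 0.5959 K/W
  R_conv,out = 1/(4πr²h) = 1/(4π·1.51²·6.93) = 0.005036 K/W
ΣR = 3.984×10^-4 + 1.643 + 0.5959 + 0.005036 = 2.244 K/W
Q = ΔT/ΣR = (63.8 °C − 22.5 °C)/2.244 = 18.4 W

Q = 18.4 W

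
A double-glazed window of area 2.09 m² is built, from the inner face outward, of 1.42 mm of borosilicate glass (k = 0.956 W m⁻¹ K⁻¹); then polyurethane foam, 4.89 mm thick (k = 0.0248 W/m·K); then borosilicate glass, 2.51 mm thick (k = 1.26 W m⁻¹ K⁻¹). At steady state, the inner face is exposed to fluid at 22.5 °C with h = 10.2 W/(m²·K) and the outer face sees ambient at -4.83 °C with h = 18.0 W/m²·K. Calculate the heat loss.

Resistance network (inner→outer):
  R_conv,in = 1/(hA) = 1/(10.2·2.09) = 0.04691 K/W
  R_borosilicate glass = L/(kA) = 0.00142/(0.956·2.09) = 7.107×10^-4 K/W
  R_polyurethane foam = L/(kA) = 0.00489/(0.0248·2.09) = 0.09434 K/W
  R_borosilicate glass = L/(kA) = 0.00251/(1.26·2.09) = 9.531×10^-4 K/W
  R_conv,out = 1/(hA) = 1/(18.0·2.09) = 0.02658 K/W
ΣR = 0.04691 + 7.107×10^-4 + 0.09434 + 9.531×10^-4 + 0.02658 = 0.1695 K/W
Q = ΔT/ΣR = (22.5 °C − -4.83 °C)/0.1695 = 161 W

Q = 161 W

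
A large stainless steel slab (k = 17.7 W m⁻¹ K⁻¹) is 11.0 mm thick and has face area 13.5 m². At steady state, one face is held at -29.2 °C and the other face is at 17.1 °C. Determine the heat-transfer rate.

Q = 1.01×10^6 W

Q = kA·ΔT/L = 17.7 × 13.5 × |-29.2 °C − 17.1 °C| / 0.0110 = 1.01×10^6 W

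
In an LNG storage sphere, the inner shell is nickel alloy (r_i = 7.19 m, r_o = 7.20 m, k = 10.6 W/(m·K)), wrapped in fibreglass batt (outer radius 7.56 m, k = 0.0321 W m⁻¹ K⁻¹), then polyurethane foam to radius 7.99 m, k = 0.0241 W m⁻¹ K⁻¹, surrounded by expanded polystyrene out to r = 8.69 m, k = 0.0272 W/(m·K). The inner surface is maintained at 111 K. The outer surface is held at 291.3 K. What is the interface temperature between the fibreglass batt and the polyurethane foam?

T = 154 K

Treat each layer as a resistance in series:
  R_nickel alloy = (1/7.19 − 1/7.20)/(4πk) = 1.932×10^-4/(4π·10.6) = 1.450×10^-6 K/W
  R_fibreglass batt = (1/7.20 − 1/7.56)/(4πk) = 0.006614/(4π·0.0321) = 0.01640 K/W
  R_polyurethane foam = (1/7.56 − 1/7.99)/(4πk) = 0.007119/(4π·0.0241) = 0.02351 K/W
  R_expanded polystyrene = (1/7.99 − 1/8.69)/(4πk) = 0.01008/(4π·0.0272) = 0.02950 K/W
ΣR = 1.450×10^-6 + 0.01640 + 0.02351 + 0.02950 = 0.06941 K/W
Q = ΔT/ΣR = (111 K − 291.3 K)/0.06941 = -2598 W
From the inner boundary to the fibreglass batt/polyurethane foam interface, ΣR_partial = 0.01640 K/W.
T_interface = T_in − Q·ΣR_partial = 111 K − (-2598)(0.01640) = 154 K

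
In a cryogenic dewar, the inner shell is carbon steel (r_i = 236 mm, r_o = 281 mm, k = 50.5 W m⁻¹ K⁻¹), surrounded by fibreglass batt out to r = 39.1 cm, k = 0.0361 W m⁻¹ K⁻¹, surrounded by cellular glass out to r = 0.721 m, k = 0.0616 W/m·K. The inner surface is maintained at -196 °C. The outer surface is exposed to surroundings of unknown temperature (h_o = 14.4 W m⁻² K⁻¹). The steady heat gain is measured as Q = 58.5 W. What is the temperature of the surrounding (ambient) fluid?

Sum the resistances:
  R_carbon steel = (1/0.236 − 1/0.281)/(4πk) = 0.6786/(4π·50.5) = 0.001069 K/W
  R_fibreglass batt = (1/0.281 − 1/0.391)/(4πk) = 1.001/(4π·0.0361) = 2.207 K/W
  R_cellular glass = (1/0.391 − 1/0.721)/(4πk) = 1.171/(4π·0.0616) = 1.512 K/W
  R_conv,out = 1/(4πr²h) = 1/(4π·0.721²·14.4) = 0.01063 K/W
ΣR = 3.731 K/W
ΔT = Q·ΣR = 58.5 × 3.731 = 218.3 K
Heat flows inward, so T_out = T_in + ΔT = -196 + 218.3 = 22.3 °C

T_out = 22.3 °C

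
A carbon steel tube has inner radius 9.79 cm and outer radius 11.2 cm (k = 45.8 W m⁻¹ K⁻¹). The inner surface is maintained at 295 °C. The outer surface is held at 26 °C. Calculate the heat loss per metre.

Q' = 5.75×10^5 W/m

Q' = 2πk·ΔT/ln(r₂/r₁) = 2π × 45.8 × 269 / ln(0.112/0.0979) = 5.75×10^5 W/m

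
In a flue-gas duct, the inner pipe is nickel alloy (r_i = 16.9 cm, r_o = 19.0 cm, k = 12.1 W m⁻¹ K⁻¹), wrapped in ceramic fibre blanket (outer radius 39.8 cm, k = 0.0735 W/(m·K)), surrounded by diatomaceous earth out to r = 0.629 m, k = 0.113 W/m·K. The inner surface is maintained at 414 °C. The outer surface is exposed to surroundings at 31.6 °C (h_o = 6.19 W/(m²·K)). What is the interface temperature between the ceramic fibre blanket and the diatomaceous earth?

T = 146 °C

Resistance network (inner→outer):
  R'_nickel alloy = ln(0.190/0.169)/(2πk) = 0.1171/(2π·12.1) = 0.001541 m·K/W
  R'_ceramic fibre blanket = ln(0.398/0.190)/(2πk) = 0.7394/(2π·0.0735) = 1.601 m·K/W
  R'_diatomaceous earth = ln(0.629/0.398)/(2πk) = 0.4577/(2π·0.113) = 0.6446 m·K/W
  R'_conv,out = 1/(2πr h) = 1/(2π·0.629·6.19) = 0.04088 m·K/W
ΣR = 0.001541 + 1.601 + 0.6446 + 0.04088 = 2.288 m·K/W
Q' = ΔT/ΣR = (414 °C − 31.6 °C)/2.288 = 167.1 W/m
From the inner boundary to the ceramic fibre blanket/diatomaceous earth interface, ΣR_partial = 1.603 m·K/W.
T_interface = T_in − Q'·ΣR_partial = 414 °C − (167.1)(1.603) = 146 °C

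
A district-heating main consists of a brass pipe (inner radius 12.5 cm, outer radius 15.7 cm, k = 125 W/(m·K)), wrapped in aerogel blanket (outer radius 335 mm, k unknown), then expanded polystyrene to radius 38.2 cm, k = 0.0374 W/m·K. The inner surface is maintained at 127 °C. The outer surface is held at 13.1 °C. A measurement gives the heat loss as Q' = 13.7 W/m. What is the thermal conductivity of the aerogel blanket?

k = 0.0156 W/m·K

ΣR = ΔT/Q' = |127 − 13.1|/13.7 = 8.314 m·K/W
Known resistances:
  R'_brass = ln(0.157/0.125)/(2πk) = 0.2279/(2π·125) = 2.902×10^-4 m·K/W
  R'_expanded polystyrene = ln(0.382/0.335)/(2πk) = 0.1313/(2π·0.0374) = 0.5587 m·K/W
R_aerogel blanket = ΣR − ΣR_known = 8.314 − 0.5590 = 7.755 m·K/W
ln(r₂/r₁)/(2πk) = 7.755 ⇒ k = 0.7579/(2π·7.755) = 0.0156 W/m·K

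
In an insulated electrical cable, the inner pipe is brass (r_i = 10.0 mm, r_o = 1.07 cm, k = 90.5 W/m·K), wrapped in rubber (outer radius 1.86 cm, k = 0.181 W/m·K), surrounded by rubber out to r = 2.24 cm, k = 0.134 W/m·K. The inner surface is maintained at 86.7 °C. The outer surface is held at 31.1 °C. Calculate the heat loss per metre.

Series thermal resistances, inner to outer:
  R'_brass = ln(0.0107/0.0100)/(2πk) = 0.06766/(2π·90.5) = 1.190×10^-4 m·K/W
  R'_rubber = ln(0.0186/0.0107)/(2πk) = 0.5529/(2π·0.181) = 0.4862 m·K/W
  R'_rubber = ln(0.0224/0.0186)/(2πk) = 0.1859/(2π·0.134) = 0.2208 m·K/W
ΣR = 1.190×10^-4 + 0.4862 + 0.2208 = 0.7071 m·K/W
Q' = ΔT/ΣR = (86.7 °C − 31.1 °C)/0.7071 = 78.6 W/m

Q' = 78.6 W/m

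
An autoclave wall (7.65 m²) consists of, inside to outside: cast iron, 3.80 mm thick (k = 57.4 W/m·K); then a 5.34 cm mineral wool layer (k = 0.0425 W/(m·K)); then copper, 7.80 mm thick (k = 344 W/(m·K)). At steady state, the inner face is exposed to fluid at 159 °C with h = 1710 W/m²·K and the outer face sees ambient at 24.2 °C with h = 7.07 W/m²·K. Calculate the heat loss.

Resistance network (inner→outer):
  R_conv,in = 1/(hA) = 1/(1710·7.65) = 7.644×10^-5 K/W
  R_cast iron = L/(kA) = 0.00380/(57.4·7.65) = 8.654×10^-6 K/W
  R_mineral wool = L/(kA) = 0.0534/(0.0425·7.65) = 0.1642 K/W
  R_copper = L/(kA) = 0.00780/(344·7.65) = 2.964×10^-6 K/W
  R_conv,out = 1/(hA) = 1/(7.07·7.65) = 0.01849 K/W
ΣR = 7.644×10^-5 + 8.654×10^-6 + 0.1642 + 2.964×10^-6 + 0.01849 = 0.1828 K/W
Q = ΔT/ΣR = (159 °C − 24.2 °C)/0.1828 = 737 W

Q = 737 W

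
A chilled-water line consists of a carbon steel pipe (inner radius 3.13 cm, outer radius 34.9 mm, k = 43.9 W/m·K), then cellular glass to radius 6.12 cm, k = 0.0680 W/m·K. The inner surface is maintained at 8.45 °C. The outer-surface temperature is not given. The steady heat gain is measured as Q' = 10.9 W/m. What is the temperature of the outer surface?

T_out = 22.8 °C

Sum the resistances:
  R'_carbon steel = ln(0.0349/0.0313)/(2πk) = 0.1089/(2π·43.9) = 3.947×10^-4 m·K/W
  R'_cellular glass = ln(0.0612/0.0349)/(2πk) = 0.5617/(2π·0.0680) = 1.315 m·K/W
ΣR = 1.315 m·K/W
ΔT = Q'·ΣR = 10.9 × 1.315 = 14.33 K
Heat flows inward, so T_out = T_in + ΔT = 8.45 + 14.33 = 22.8 °C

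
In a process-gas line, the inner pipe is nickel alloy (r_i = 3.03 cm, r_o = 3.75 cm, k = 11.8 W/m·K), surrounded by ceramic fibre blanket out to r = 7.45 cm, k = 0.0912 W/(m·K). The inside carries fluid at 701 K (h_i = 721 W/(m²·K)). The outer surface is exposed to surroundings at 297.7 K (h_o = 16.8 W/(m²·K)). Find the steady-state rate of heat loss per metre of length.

Resistance network (inner→outer):
  R'_conv,in = 1/(2πr h) = 1/(2π·0.0303·721) = 0.007285 m·K/W
  R'_nickel alloy = ln(0.0375/0.0303)/(2πk) = 0.2132/(2π·11.8) = 0.002875 m·K/W
  R'_ceramic fibre blanket = ln(0.0745/0.0375)/(2πk) = 0.6865/(2π·0.0912) = 1.198 m·K/W
  R'_conv,out = 1/(2πr h) = 1/(2π·0.0745·16.8) = 0.1272 m·K/W
ΣR = 0.007285 + 0.002875 + 1.198 + 0.1272 = 1.335 m·K/W
Q' = ΔT/ΣR = (701 K − 297.7 K)/1.335 = 302 W/m

Q' = 302 W/m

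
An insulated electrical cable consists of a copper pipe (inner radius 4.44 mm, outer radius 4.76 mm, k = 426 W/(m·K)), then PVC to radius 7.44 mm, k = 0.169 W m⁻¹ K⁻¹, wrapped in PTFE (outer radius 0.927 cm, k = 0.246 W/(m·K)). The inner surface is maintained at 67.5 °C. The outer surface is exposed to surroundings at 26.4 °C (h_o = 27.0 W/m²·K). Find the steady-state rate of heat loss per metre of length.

Q' = 34.3 W/m

Resistance network (inner→outer):
  R'_copper = ln(0.00476/0.00444)/(2πk) = 0.06959/(2π·426) = 2.600×10^-5 m·K/W
  R'_PVC = ln(0.00744/0.00476)/(2πk) = 0.4466/(2π·0.169) = 0.4206 m·K/W
  R'_PTFE = ln(0.00927/0.00744)/(2πk) = 0.2199/(2π·0.246) = 0.1423 m·K/W
  R'_conv,out = 1/(2πr h) = 1/(2π·0.00927·27.0) = 0.6359 m·K/W
ΣR = 2.600×10^-5 + 0.4206 + 0.1423 + 0.6359 = 1.199 m·K/W
Q' = ΔT/ΣR = (67.5 °C − 26.4 °C)/1.199 = 34.3 W/m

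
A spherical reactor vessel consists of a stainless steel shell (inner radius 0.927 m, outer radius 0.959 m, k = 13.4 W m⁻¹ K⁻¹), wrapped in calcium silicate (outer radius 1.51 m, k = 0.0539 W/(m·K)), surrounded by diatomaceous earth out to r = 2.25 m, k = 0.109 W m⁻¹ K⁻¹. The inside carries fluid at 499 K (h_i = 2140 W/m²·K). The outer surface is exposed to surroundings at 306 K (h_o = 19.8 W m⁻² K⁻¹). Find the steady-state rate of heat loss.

Q = 267 W

Series thermal resistances, inner to outer:
  R_conv,in = 1/(4πr²h) = 1/(4π·0.927²·2140) = 4.327×10^-5 K/W
  R_stainless steel = (1/0.927 − 1/0.959)/(4πk) = 0.03600/(4π·13.4) = 2.138×10^-4 K/W
  R_calcium silicate = (1/0.959 − 1/1.51)/(4πk) = 0.3805/(4π·0.0539) = 0.5618 K/W
  R_diatomaceous earth = (1/1.51 − 1/2.25)/(4πk) = 0.2178/(4π·0.109) = 0.1590 K/W
  R_conv,out = 1/(4πr²h) = 1/(4π·2.25²·19.8) = 7.939×10^-4 K/W
ΣR = 4.327×10^-5 + 2.138×10^-4 + 0.5618 + 0.1590 + 7.939×10^-4 = 0.7219 K/W
Q = ΔT/ΣR = (499 K − 306 K)/0.7219 = 267 W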